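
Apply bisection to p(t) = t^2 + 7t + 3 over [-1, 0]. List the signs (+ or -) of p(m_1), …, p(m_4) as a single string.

-+++

midpoint -0.5: p = -0.25 < 0 → [-0.5, 0]
midpoint -0.25: p = 1.3125 > 0 → [-0.5, -0.25]
midpoint -0.375: p = 0.515625 > 0 → [-0.5, -0.375]
midpoint -0.4375: p = 0.1289 > 0 → [-0.5, -0.4375]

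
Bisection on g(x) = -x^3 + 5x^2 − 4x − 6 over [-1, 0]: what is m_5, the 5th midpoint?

-0.71875

midpoint -0.5: g = -2.625 < 0 → [-1, -0.5]
midpoint -0.75: g = 0.234375 > 0 → [-0.75, -0.5]
midpoint -0.625: g = -1.302734 < 0 → [-0.75, -0.625]
midpoint -0.6875: g = -0.5618 < 0 → [-0.75, -0.6875]
midpoint -0.71875: g = -0.1707 < 0 → [-0.75, -0.71875]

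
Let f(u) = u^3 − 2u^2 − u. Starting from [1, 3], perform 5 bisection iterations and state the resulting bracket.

m = 2, f(m) = -2 (−); new bracket [2, 3]
m = 2.5, f(m) = 0.625 (+); new bracket [2, 2.5]
m = 2.25, f(m) = -0.984375 (−); new bracket [2.25, 2.5]
m = 2.375, f(m) = -0.2598 (−); new bracket [2.375, 2.5]
m = 2.4375, f(m) = 0.1619 (+); new bracket [2.375, 2.4375]

[2.375, 2.4375]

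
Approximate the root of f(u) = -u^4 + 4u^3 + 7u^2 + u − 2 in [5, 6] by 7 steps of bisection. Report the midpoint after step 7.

5.3359375

m = 5.5, f(m) = -34.3125 (−); new bracket [5, 5.5]
m = 5.25, f(m) = 15.308594 (+); new bracket [5.25, 5.5]
m = 5.375, f(m) = -7.9104 (−); new bracket [5.25, 5.375]
m = 5.3125, f(m) = 4.0842 (+); new bracket [5.3125, 5.375]
m = 5.34375, f(m) = -1.8152 (−); new bracket [5.3125, 5.34375]
m = 5.328125, f(m) = 1.1588 (+); new bracket [5.328125, 5.34375]
m = 5.3359375, f(m) = -0.3221 (−); new bracket [5.328125, 5.3359375]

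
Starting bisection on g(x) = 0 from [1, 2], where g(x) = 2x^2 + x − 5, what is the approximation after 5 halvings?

1.34375

midpoint 1.5: g = 1 > 0 → [1, 1.5]
midpoint 1.25: g = -0.625 < 0 → [1.25, 1.5]
midpoint 1.375: g = 0.15625 > 0 → [1.25, 1.375]
midpoint 1.3125: g = -0.2422 < 0 → [1.3125, 1.375]
midpoint 1.34375: g = -0.0449 < 0 → [1.34375, 1.375]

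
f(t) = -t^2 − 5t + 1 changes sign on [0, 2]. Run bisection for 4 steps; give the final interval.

f(1) = -5 < 0, so the root lies in [0, 1]
f(0.5) = -1.75 < 0, so the root lies in [0, 0.5]
f(0.25) = -0.3125 < 0, so the root lies in [0, 0.25]
f(0.125) = 0.3594 > 0, so the root lies in [0.125, 0.25]

[0.125, 0.25]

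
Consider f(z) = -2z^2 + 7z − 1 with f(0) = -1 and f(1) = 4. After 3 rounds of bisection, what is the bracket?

[0.125, 0.25]

m = 0.5, f(m) = 2 (+); new bracket [0, 0.5]
m = 0.25, f(m) = 0.625 (+); new bracket [0, 0.25]
m = 0.125, f(m) = -0.15625 (−); new bracket [0.125, 0.25]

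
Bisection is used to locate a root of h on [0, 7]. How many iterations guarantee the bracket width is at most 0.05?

Width after n steps is 7/2^n. Need 2^n ≥ 7/0.05 = 140.
2^7 = 128 < 140 ≤ 2^8 = 256, so n = 8.

8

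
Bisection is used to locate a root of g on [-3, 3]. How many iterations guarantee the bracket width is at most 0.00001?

20

Width after n steps is 6/2^n. Need 2^n ≥ 6/0.00001 = 600000.
2^19 = 524288 < 600000 ≤ 2^20 = 1048576, so n = 20.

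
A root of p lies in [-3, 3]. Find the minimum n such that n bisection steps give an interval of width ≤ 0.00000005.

Width after n steps is 6/2^n. Need 2^n ≥ 6/0.00000005 = 120000000.
2^26 = 67108864 < 120000000 ≤ 2^27 = 134217728, so n = 27.

27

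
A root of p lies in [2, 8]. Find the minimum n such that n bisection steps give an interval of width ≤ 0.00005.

Width after n steps is 6/2^n. Need 2^n ≥ 6/0.00005 = 120000.
2^16 = 65536 < 120000 ≤ 2^17 = 131072, so n = 17.

17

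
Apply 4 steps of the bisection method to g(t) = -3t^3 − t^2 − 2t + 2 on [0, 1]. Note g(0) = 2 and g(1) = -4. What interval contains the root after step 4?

m = 0.5, g(m) = 0.375 (+); new bracket [0.5, 1]
m = 0.75, g(m) = -1.328125 (−); new bracket [0.5, 0.75]
m = 0.625, g(m) = -0.373047 (−); new bracket [0.5, 0.625]
m = 0.5625, g(m) = 0.0247 (+); new bracket [0.5625, 0.625]

[0.5625, 0.625]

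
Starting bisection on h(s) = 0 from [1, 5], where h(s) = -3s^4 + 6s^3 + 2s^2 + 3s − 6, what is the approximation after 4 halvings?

s = 3 gives h = -60, negative; keep [1, 3]
s = 2 gives h = 8, positive; keep [2, 3]
s = 2.5 gives h = -9.4375, negative; keep [2, 2.5]
s = 2.25 gives h = 2.332, positive; keep [2.25, 2.5]

2.25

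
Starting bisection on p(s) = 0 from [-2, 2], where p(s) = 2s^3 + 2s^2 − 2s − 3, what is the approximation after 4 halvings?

midpoint 0: p = -3 < 0 → [0, 2]
midpoint 1: p = -1 < 0 → [1, 2]
midpoint 1.5: p = 5.25 > 0 → [1, 1.5]
midpoint 1.25: p = 1.5312 > 0 → [1, 1.25]

1.25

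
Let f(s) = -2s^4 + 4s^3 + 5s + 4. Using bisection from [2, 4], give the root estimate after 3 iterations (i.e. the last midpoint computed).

midpoint 3: f = -35 < 0 → [2, 3]
midpoint 2.5: f = 0.875 > 0 → [2.5, 3]
midpoint 2.75: f = -13.445312 < 0 → [2.5, 2.75]

2.75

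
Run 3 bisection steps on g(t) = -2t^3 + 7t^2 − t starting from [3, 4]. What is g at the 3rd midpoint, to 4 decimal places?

-0.5273

g(3.5) = -3.5 < 0, so the root lies in [3, 3.5]
g(3.25) = 2.03125 > 0, so the root lies in [3.25, 3.5]
g(3.375) = -0.527344 < 0, so the root lies in [3.25, 3.375]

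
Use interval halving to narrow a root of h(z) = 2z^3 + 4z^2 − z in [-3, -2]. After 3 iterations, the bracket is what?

[-2.25, -2.125]

m = -2.5, h(m) = -3.75 (−); new bracket [-2.5, -2]
m = -2.25, h(m) = -0.28125 (−); new bracket [-2.25, -2]
m = -2.125, h(m) = 0.996094 (+); new bracket [-2.25, -2.125]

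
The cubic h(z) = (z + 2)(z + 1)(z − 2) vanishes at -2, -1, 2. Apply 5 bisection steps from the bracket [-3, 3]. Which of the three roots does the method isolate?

z = 0 gives h = -4, negative; keep [0, 3]
z = 1.5 gives h = -4.375, negative; keep [1.5, 3]
z = 2.25 gives h = 3.453125, positive; keep [1.5, 2.25]
z = 1.875 gives h = -1.3926, negative; keep [1.875, 2.25]
z = 2.0625 gives h = 0.7776, positive; keep [1.875, 2.0625]

2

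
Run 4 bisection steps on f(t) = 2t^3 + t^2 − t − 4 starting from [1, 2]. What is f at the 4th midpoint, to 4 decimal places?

-0.4282

f(1.5) = 3.5 > 0, so the root lies in [1, 1.5]
f(1.25) = 0.21875 > 0, so the root lies in [1, 1.25]
f(1.125) = -1.011719 < 0, so the root lies in [1.125, 1.25]
f(1.1875) = -0.4282 < 0, so the root lies in [1.1875, 1.25]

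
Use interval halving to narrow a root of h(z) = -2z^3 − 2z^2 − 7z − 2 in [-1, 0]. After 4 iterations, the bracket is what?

[-0.3125, -0.25]

h(-0.5) = 1.25 > 0, so the root lies in [-0.5, 0]
h(-0.25) = -0.34375 < 0, so the root lies in [-0.5, -0.25]
h(-0.375) = 0.449219 > 0, so the root lies in [-0.375, -0.25]
h(-0.3125) = 0.0532 > 0, so the root lies in [-0.3125, -0.25]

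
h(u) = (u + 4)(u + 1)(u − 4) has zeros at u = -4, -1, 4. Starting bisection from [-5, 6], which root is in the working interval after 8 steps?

midpoint 0.5: h = -23.625 < 0 → [0.5, 6]
midpoint 3.25: h = -23.109375 < 0 → [3.25, 6]
midpoint 4.625: h = 30.322266 > 0 → [3.25, 4.625]
midpoint 3.9375: h = -2.4495 < 0 → [3.9375, 4.625]
midpoint 4.28125: h = 12.3006 > 0 → [3.9375, 4.28125]
midpoint 4.109375: h = 4.5318 > 0 → [3.9375, 4.109375]
midpoint 4.0234375: h = 0.9447 > 0 → [3.9375, 4.0234375]
midpoint 3.98046875: h = -0.7763 < 0 → [3.98046875, 4.0234375]

4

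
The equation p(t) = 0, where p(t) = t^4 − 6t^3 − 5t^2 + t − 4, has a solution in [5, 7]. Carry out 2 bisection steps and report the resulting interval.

[6.5, 7]

midpoint 6: p = -178 < 0 → [6, 7]
midpoint 6.5: p = -71.4375 < 0 → [6.5, 7]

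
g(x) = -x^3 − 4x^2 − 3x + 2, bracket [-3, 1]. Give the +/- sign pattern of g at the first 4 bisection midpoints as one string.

++-+

x = -1 gives g = 2, positive; keep [-1, 1]
x = 0 gives g = 2, positive; keep [0, 1]
x = 0.5 gives g = -0.625, negative; keep [0, 0.5]
x = 0.25 gives g = 0.9844, positive; keep [0.25, 0.5]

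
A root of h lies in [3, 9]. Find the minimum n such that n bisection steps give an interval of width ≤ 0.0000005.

Width after n steps is 6/2^n. Need 2^n ≥ 6/0.0000005 = 12000000.
2^23 = 8388608 < 12000000 ≤ 2^24 = 16777216, so n = 24.

24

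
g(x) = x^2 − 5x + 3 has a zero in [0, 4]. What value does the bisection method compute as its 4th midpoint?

0.75

g(2) = -3 < 0, so the root lies in [0, 2]
g(1) = -1 < 0, so the root lies in [0, 1]
g(0.5) = 0.75 > 0, so the root lies in [0.5, 1]
g(0.75) = -0.1875 < 0, so the root lies in [0.5, 0.75]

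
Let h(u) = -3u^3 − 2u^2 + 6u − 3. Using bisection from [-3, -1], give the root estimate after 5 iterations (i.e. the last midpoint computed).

-1.9375

h(-2) = 1 > 0, so the root lies in [-2, -1]
h(-1.5) = -6.375 < 0, so the root lies in [-2, -1.5]
h(-1.75) = -3.546875 < 0, so the root lies in [-2, -1.75]
h(-1.875) = -1.5059 < 0, so the root lies in [-2, -1.875]
h(-1.9375) = -0.3132 < 0, so the root lies in [-2, -1.9375]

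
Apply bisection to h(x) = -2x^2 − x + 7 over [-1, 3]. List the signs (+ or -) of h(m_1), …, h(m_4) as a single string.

h(1) = 4 > 0, so the root lies in [1, 3]
h(2) = -3 < 0, so the root lies in [1, 2]
h(1.5) = 1 > 0, so the root lies in [1.5, 2]
h(1.75) = -0.875 < 0, so the root lies in [1.5, 1.75]

+-+-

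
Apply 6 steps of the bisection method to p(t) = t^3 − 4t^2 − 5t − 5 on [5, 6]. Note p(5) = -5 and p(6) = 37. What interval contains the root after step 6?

[5.15625, 5.171875]

t = 5.5 gives p = 12.875, positive; keep [5, 5.5]
t = 5.25 gives p = 3.203125, positive; keep [5, 5.25]
t = 5.125 gives p = -1.076172, negative; keep [5.125, 5.25]
t = 5.1875 gives p = 1.0183, positive; keep [5.125, 5.1875]
t = 5.15625 gives p = -0.0401, negative; keep [5.15625, 5.1875]
t = 5.171875 gives p = 0.4863, positive; keep [5.15625, 5.171875]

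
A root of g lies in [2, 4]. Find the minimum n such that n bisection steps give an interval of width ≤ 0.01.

Width after n steps is 2/2^n. Need 2^n ≥ 2/0.01 = 200.
2^7 = 128 < 200 ≤ 2^8 = 256, so n = 8.

8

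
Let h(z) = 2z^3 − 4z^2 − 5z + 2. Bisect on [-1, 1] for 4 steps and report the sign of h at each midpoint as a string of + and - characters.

z = 0 gives h = 2, positive; keep [0, 1]
z = 0.5 gives h = -1.25, negative; keep [0, 0.5]
z = 0.25 gives h = 0.53125, positive; keep [0.25, 0.5]
z = 0.375 gives h = -0.332, negative; keep [0.25, 0.375]

+-+-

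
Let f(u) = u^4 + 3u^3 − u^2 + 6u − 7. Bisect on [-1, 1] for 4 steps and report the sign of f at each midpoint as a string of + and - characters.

---+

midpoint 0: f = -7 < 0 → [0, 1]
midpoint 0.5: f = -3.8125 < 0 → [0.5, 1]
midpoint 0.75: f = -1.480469 < 0 → [0.75, 1]
midpoint 0.875: f = 0.0803 > 0 → [0.75, 0.875]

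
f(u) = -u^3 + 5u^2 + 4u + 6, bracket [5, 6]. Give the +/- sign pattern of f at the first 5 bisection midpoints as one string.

++-++

u = 5.5 gives f = 12.875, positive; keep [5.5, 6]
u = 5.75 gives f = 4.203125, positive; keep [5.75, 6]
u = 5.875 gives f = -0.701172, negative; keep [5.75, 5.875]
u = 5.8125 gives f = 1.7996, positive; keep [5.8125, 5.875]
u = 5.84375 gives f = 0.5614, positive; keep [5.84375, 5.875]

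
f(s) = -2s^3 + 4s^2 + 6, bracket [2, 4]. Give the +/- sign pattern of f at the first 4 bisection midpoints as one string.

--++

m = 3, f(m) = -12 (−); new bracket [2, 3]
m = 2.5, f(m) = -0.25 (−); new bracket [2, 2.5]
m = 2.25, f(m) = 3.46875 (+); new bracket [2.25, 2.5]
m = 2.375, f(m) = 1.7695 (+); new bracket [2.375, 2.5]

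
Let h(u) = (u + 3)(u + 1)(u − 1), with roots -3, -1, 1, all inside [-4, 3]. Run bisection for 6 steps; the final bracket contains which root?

midpoint -0.5: h = -1.875 < 0 → [-0.5, 3]
midpoint 1.25: h = 2.390625 > 0 → [-0.5, 1.25]
midpoint 0.375: h = -2.900391 < 0 → [0.375, 1.25]
midpoint 0.8125: h = -1.2957 < 0 → [0.8125, 1.25]
midpoint 1.03125: h = 0.2559 > 0 → [0.8125, 1.03125]
midpoint 0.921875: h = -0.5889 < 0 → [0.921875, 1.03125]

1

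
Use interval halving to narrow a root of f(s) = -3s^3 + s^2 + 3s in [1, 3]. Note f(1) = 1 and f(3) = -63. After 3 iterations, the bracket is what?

midpoint 2: f = -14 < 0 → [1, 2]
midpoint 1.5: f = -3.375 < 0 → [1, 1.5]
midpoint 1.25: f = -0.546875 < 0 → [1, 1.25]

[1, 1.25]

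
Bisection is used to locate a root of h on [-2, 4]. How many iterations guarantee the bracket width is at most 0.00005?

Width after n steps is 6/2^n. Need 2^n ≥ 6/0.00005 = 120000.
2^16 = 65536 < 120000 ≤ 2^17 = 131072, so n = 17.

17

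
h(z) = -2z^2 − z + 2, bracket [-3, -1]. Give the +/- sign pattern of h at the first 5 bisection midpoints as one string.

--+--

m = -2, h(m) = -4 (−); new bracket [-2, -1]
m = -1.5, h(m) = -1 (−); new bracket [-1.5, -1]
m = -1.25, h(m) = 0.125 (+); new bracket [-1.5, -1.25]
m = -1.375, h(m) = -0.4062 (−); new bracket [-1.375, -1.25]
m = -1.3125, h(m) = -0.1328 (−); new bracket [-1.3125, -1.25]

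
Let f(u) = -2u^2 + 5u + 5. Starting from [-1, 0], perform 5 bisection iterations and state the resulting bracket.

f(-0.5) = 2 > 0, so the root lies in [-1, -0.5]
f(-0.75) = 0.125 > 0, so the root lies in [-1, -0.75]
f(-0.875) = -0.90625 < 0, so the root lies in [-0.875, -0.75]
f(-0.8125) = -0.3828 < 0, so the root lies in [-0.8125, -0.75]
f(-0.78125) = -0.127 < 0, so the root lies in [-0.78125, -0.75]

[-0.78125, -0.75]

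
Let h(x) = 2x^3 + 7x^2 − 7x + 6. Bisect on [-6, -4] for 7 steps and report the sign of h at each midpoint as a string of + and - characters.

--+++--

x = -5 gives h = -34, negative; keep [-5, -4]
x = -4.5 gives h = -3, negative; keep [-4.5, -4]
x = -4.25 gives h = 8.65625, positive; keep [-4.5, -4.25]
x = -4.375 gives h = 3.1289, positive; keep [-4.5, -4.375]
x = -4.4375 gives h = 0.1411, positive; keep [-4.5, -4.4375]
x = -4.46875 gives h = -1.4101, negative; keep [-4.46875, -4.4375]
x = -4.453125 gives h = -0.6297, negative; keep [-4.453125, -4.4375]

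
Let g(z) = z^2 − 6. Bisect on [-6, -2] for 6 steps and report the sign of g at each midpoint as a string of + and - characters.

z = -4 gives g = 10, positive; keep [-4, -2]
z = -3 gives g = 3, positive; keep [-3, -2]
z = -2.5 gives g = 0.25, positive; keep [-2.5, -2]
z = -2.25 gives g = -0.9375, negative; keep [-2.5, -2.25]
z = -2.375 gives g = -0.3594, negative; keep [-2.5, -2.375]
z = -2.4375 gives g = -0.0586, negative; keep [-2.5, -2.4375]

+++---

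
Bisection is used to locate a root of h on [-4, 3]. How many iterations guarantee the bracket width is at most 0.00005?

Width after n steps is 7/2^n. Need 2^n ≥ 7/0.00005 = 140000.
2^17 = 131072 < 140000 ≤ 2^18 = 262144, so n = 18.

18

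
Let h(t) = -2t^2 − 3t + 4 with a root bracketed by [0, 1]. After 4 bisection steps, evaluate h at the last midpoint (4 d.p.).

0.2422

t = 0.5 gives h = 2, positive; keep [0.5, 1]
t = 0.75 gives h = 0.625, positive; keep [0.75, 1]
t = 0.875 gives h = -0.15625, negative; keep [0.75, 0.875]
t = 0.8125 gives h = 0.2422, positive; keep [0.8125, 0.875]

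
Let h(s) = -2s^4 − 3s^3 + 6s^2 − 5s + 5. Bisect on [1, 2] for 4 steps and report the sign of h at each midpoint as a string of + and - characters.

---+

h(1.5) = -9.25 < 0, so the root lies in [1, 1.5]
h(1.25) = -2.617188 < 0, so the root lies in [1, 1.25]
h(1.125) = -0.506348 < 0, so the root lies in [1, 1.125]
h(1.0625) = 0.3137 > 0, so the root lies in [1.0625, 1.125]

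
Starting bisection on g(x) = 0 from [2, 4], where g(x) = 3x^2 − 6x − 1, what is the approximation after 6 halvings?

2.15625

midpoint 3: g = 8 > 0 → [2, 3]
midpoint 2.5: g = 2.75 > 0 → [2, 2.5]
midpoint 2.25: g = 0.6875 > 0 → [2, 2.25]
midpoint 2.125: g = -0.2031 < 0 → [2.125, 2.25]
midpoint 2.1875: g = 0.2305 > 0 → [2.125, 2.1875]
midpoint 2.15625: g = 0.0107 > 0 → [2.125, 2.15625]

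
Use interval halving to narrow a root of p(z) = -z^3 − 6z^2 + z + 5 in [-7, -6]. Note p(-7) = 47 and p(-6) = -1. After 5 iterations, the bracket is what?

[-6.03125, -6]

p(-6.5) = 19.625 > 0, so the root lies in [-6.5, -6]
p(-6.25) = 8.515625 > 0, so the root lies in [-6.25, -6]
p(-6.125) = 3.564453 > 0, so the root lies in [-6.125, -6]
p(-6.0625) = 1.2346 > 0, so the root lies in [-6.0625, -6]
p(-6.03125) = 0.1055 > 0, so the root lies in [-6.03125, -6]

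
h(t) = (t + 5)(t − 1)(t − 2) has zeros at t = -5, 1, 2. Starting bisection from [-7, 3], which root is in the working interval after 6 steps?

-5

h(-2) = 36 > 0, so the root lies in [-7, -2]
h(-4.5) = 17.875 > 0, so the root lies in [-7, -4.5]
h(-5.75) = -39.234375 < 0, so the root lies in [-5.75, -4.5]
h(-5.125) = -5.4551 < 0, so the root lies in [-5.125, -4.5]
h(-4.8125) = 7.4246 > 0, so the root lies in [-5.125, -4.8125]
h(-4.96875) = 1.2998 > 0, so the root lies in [-5.125, -4.96875]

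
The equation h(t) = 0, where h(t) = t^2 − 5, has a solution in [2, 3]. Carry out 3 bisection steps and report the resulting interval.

[2.125, 2.25]

t = 2.5 gives h = 1.25, positive; keep [2, 2.5]
t = 2.25 gives h = 0.0625, positive; keep [2, 2.25]
t = 2.125 gives h = -0.484375, negative; keep [2.125, 2.25]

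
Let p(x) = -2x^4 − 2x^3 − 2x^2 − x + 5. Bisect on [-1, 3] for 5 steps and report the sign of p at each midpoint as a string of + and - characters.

midpoint 1: p = -2 < 0 → [-1, 1]
midpoint 0: p = 5 > 0 → [0, 1]
midpoint 0.5: p = 3.625 > 0 → [0.5, 1]
midpoint 0.75: p = 1.6484 > 0 → [0.75, 1]
midpoint 0.875: p = 0.0815 > 0 → [0.875, 1]

-++++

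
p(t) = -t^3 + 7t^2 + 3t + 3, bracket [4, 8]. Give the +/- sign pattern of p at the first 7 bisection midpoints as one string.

m = 6, p(m) = 57 (+); new bracket [6, 8]
m = 7, p(m) = 24 (+); new bracket [7, 8]
m = 7.5, p(m) = -2.625 (−); new bracket [7, 7.5]
m = 7.25, p(m) = 11.6094 (+); new bracket [7.25, 7.5]
m = 7.375, p(m) = 4.7285 (+); new bracket [7.375, 7.5]
m = 7.4375, p(m) = 1.1116 (+); new bracket [7.4375, 7.5]
m = 7.46875, p(m) = -0.7417 (−); new bracket [7.4375, 7.46875]

++-+++-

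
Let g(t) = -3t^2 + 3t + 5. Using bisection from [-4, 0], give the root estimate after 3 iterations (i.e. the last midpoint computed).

g(-2) = -13 < 0, so the root lies in [-2, 0]
g(-1) = -1 < 0, so the root lies in [-1, 0]
g(-0.5) = 2.75 > 0, so the root lies in [-1, -0.5]

-0.5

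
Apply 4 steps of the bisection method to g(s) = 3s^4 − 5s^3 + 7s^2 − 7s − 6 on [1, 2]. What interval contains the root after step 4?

m = 1.5, g(m) = -2.4375 (−); new bracket [1.5, 2]
m = 1.75, g(m) = 4.527344 (+); new bracket [1.5, 1.75]
m = 1.625, g(m) = 0.572998 (+); new bracket [1.5, 1.625]
m = 1.5625, g(m) = -1.0397 (−); new bracket [1.5625, 1.625]

[1.5625, 1.625]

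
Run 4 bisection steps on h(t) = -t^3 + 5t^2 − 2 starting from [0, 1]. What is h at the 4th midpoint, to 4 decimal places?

0.0383

m = 0.5, h(m) = -0.875 (−); new bracket [0.5, 1]
m = 0.75, h(m) = 0.390625 (+); new bracket [0.5, 0.75]
m = 0.625, h(m) = -0.291016 (−); new bracket [0.625, 0.75]
m = 0.6875, h(m) = 0.0383 (+); new bracket [0.625, 0.6875]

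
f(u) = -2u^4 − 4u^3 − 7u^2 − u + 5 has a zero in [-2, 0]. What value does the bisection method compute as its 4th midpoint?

-1.125

f(-1) = 1 > 0, so the root lies in [-2, -1]
f(-1.5) = -5.875 < 0, so the root lies in [-1.5, -1]
f(-1.25) = -1.757812 < 0, so the root lies in [-1.25, -1]
f(-1.125) = -0.2427 < 0, so the root lies in [-1.125, -1]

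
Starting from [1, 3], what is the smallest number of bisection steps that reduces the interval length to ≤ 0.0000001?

Width after n steps is 2/2^n. Need 2^n ≥ 2/0.0000001 = 20000000.
2^24 = 16777216 < 20000000 ≤ 2^25 = 33554432, so n = 25.

25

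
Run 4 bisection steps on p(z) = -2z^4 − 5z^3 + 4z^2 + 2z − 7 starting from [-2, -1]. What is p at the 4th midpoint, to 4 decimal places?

midpoint -1.5: p = 5.75 > 0 → [-1.5, -1]
midpoint -1.25: p = 1.632812 > 0 → [-1.25, -1]
midpoint -1.125: p = -0.271973 < 0 → [-1.25, -1.125]
midpoint -1.1875: p = 0.6613 > 0 → [-1.1875, -1.125]

0.6613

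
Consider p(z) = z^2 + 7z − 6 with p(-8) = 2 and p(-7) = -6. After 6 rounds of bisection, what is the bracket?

p(-7.5) = -2.25 < 0, so the root lies in [-8, -7.5]
p(-7.75) = -0.1875 < 0, so the root lies in [-8, -7.75]
p(-7.875) = 0.890625 > 0, so the root lies in [-7.875, -7.75]
p(-7.8125) = 0.3477 > 0, so the root lies in [-7.8125, -7.75]
p(-7.78125) = 0.0791 > 0, so the root lies in [-7.78125, -7.75]
p(-7.765625) = -0.0544 < 0, so the root lies in [-7.78125, -7.765625]

[-7.78125, -7.765625]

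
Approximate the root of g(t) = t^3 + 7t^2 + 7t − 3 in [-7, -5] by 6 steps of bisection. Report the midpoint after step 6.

-5.65625

midpoint -6: g = -9 < 0 → [-6, -5]
midpoint -5.5: g = 3.875 > 0 → [-6, -5.5]
midpoint -5.75: g = -1.921875 < 0 → [-5.75, -5.5]
midpoint -5.625: g = 1.1309 > 0 → [-5.75, -5.625]
midpoint -5.6875: g = -0.3562 < 0 → [-5.6875, -5.625]
midpoint -5.65625: g = 0.3971 > 0 → [-5.6875, -5.65625]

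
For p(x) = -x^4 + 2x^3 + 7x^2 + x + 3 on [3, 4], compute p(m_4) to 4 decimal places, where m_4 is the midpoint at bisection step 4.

midpoint 3.5: p = 27.9375 > 0 → [3.5, 4]
midpoint 3.75: p = 12.902344 > 0 → [3.75, 4]
midpoint 3.875: p = 2.886475 > 0 → [3.875, 4]
midpoint 3.9375: p = -2.813 < 0 → [3.875, 3.9375]

-2.8130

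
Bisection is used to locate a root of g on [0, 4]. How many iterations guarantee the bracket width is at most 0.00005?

17

Width after n steps is 4/2^n. Need 2^n ≥ 4/0.00005 = 80000.
2^16 = 65536 < 80000 ≤ 2^17 = 131072, so n = 17.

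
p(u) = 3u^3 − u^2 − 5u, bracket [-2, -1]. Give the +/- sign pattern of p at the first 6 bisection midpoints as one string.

m = -1.5, p(m) = -4.875 (−); new bracket [-1.5, -1]
m = -1.25, p(m) = -1.171875 (−); new bracket [-1.25, -1]
m = -1.125, p(m) = 0.087891 (+); new bracket [-1.25, -1.125]
m = -1.1875, p(m) = -0.4963 (−); new bracket [-1.1875, -1.125]
m = -1.15625, p(m) = -0.1931 (−); new bracket [-1.15625, -1.125]
m = -1.140625, p(m) = -0.0498 (−); new bracket [-1.140625, -1.125]

--+---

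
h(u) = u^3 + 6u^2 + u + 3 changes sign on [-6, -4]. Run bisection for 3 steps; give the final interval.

midpoint -5: h = 23 > 0 → [-6, -5]
midpoint -5.5: h = 12.625 > 0 → [-6, -5.5]
midpoint -5.75: h = 5.515625 > 0 → [-6, -5.75]

[-6, -5.75]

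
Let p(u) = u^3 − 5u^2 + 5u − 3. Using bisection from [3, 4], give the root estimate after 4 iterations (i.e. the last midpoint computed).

3.9375

p(3.5) = -3.875 < 0, so the root lies in [3.5, 4]
p(3.75) = -1.828125 < 0, so the root lies in [3.75, 4]
p(3.875) = -0.517578 < 0, so the root lies in [3.875, 4]
p(3.9375) = 0.2146 > 0, so the root lies in [3.875, 3.9375]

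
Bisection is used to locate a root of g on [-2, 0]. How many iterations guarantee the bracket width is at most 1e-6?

21

Width after n steps is 2/2^n. Need 2^n ≥ 2/1e-6 = 2000000.
2^20 = 1048576 < 2000000 ≤ 2^21 = 2097152, so n = 21.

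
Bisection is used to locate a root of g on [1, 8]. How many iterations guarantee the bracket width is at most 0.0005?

14

Width after n steps is 7/2^n. Need 2^n ≥ 7/0.0005 = 14000.
2^13 = 8192 < 14000 ≤ 2^14 = 16384, so n = 14.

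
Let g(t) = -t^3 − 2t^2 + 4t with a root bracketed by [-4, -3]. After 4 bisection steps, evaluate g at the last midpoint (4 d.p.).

-0.6848

m = -3.5, g(m) = 4.375 (+); new bracket [-3.5, -3]
m = -3.25, g(m) = 0.203125 (+); new bracket [-3.25, -3]
m = -3.125, g(m) = -1.513672 (−); new bracket [-3.25, -3.125]
m = -3.1875, g(m) = -0.6848 (−); new bracket [-3.25, -3.1875]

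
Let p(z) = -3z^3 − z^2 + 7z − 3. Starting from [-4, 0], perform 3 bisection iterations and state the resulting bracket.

[-2, -1.5]

p(-2) = 3 > 0, so the root lies in [-2, 0]
p(-1) = -8 < 0, so the root lies in [-2, -1]
p(-1.5) = -5.625 < 0, so the root lies in [-2, -1.5]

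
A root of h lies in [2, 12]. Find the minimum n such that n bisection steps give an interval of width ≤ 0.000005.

Width after n steps is 10/2^n. Need 2^n ≥ 10/0.000005 = 2000000.
2^20 = 1048576 < 2000000 ≤ 2^21 = 2097152, so n = 21.

21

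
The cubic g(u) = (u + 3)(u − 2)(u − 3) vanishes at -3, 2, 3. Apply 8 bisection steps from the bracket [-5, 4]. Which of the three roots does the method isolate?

-3

midpoint -0.5: g = 21.875 > 0 → [-5, -0.5]
midpoint -2.75: g = 6.828125 > 0 → [-5, -2.75]
midpoint -3.875: g = -35.341797 < 0 → [-3.875, -2.75]
midpoint -3.3125: g = -10.4797 < 0 → [-3.3125, -2.75]
midpoint -3.03125: g = -0.9483 < 0 → [-3.03125, -2.75]
midpoint -2.890625: g = 3.151 > 0 → [-3.03125, -2.890625]
midpoint -2.9609375: g = 1.1551 > 0 → [-3.03125, -2.9609375]
midpoint -2.99609375: g = 0.117 > 0 → [-3.03125, -2.99609375]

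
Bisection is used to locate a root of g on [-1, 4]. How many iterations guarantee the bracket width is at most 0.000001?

23

Width after n steps is 5/2^n. Need 2^n ≥ 5/0.000001 = 5000000.
2^22 = 4194304 < 5000000 ≤ 2^23 = 8388608, so n = 23.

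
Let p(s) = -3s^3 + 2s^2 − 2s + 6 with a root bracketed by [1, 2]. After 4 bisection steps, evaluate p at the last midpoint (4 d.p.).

0.0374

m = 1.5, p(m) = -2.625 (−); new bracket [1, 1.5]
m = 1.25, p(m) = 0.765625 (+); new bracket [1.25, 1.5]
m = 1.375, p(m) = -0.767578 (−); new bracket [1.25, 1.375]
m = 1.3125, p(m) = 0.0374 (+); new bracket [1.3125, 1.375]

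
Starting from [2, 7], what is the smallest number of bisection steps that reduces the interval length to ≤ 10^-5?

Width after n steps is 5/2^n. Need 2^n ≥ 5/10^-5 = 500000.
2^18 = 262144 < 500000 ≤ 2^19 = 524288, so n = 19.

19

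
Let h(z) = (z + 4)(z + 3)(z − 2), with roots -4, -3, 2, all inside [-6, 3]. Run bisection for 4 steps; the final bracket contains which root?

h(-1.5) = -13.125 < 0, so the root lies in [-1.5, 3]
h(0.75) = -22.265625 < 0, so the root lies in [0.75, 3]
h(1.875) = -3.580078 < 0, so the root lies in [1.875, 3]
h(2.4375) = 15.3142 > 0, so the root lies in [1.875, 2.4375]

2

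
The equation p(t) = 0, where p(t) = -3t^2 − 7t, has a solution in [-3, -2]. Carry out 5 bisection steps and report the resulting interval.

p(-2.5) = -1.25 < 0, so the root lies in [-2.5, -2]
p(-2.25) = 0.5625 > 0, so the root lies in [-2.5, -2.25]
p(-2.375) = -0.296875 < 0, so the root lies in [-2.375, -2.25]
p(-2.3125) = 0.1445 > 0, so the root lies in [-2.375, -2.3125]
p(-2.34375) = -0.0732 < 0, so the root lies in [-2.34375, -2.3125]

[-2.34375, -2.3125]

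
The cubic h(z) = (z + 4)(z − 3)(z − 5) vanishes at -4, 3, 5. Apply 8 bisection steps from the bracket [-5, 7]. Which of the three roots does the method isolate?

-4

z = 1 gives h = 40, positive; keep [-5, 1]
z = -2 gives h = 70, positive; keep [-5, -2]
z = -3.5 gives h = 27.625, positive; keep [-5, -3.5]
z = -4.25 gives h = -16.7656, negative; keep [-4.25, -3.5]
z = -3.875 gives h = 7.627, positive; keep [-4.25, -3.875]
z = -4.0625 gives h = -4.0002, negative; keep [-4.0625, -3.875]
z = -3.96875 gives h = 1.9532, positive; keep [-4.0625, -3.96875]
z = -4.015625 gives h = -0.9883, negative; keep [-4.015625, -3.96875]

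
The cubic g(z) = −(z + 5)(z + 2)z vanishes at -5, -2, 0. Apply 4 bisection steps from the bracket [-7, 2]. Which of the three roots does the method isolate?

-5

z = -2.5 gives g = -3.125, negative; keep [-7, -2.5]
z = -4.75 gives g = -3.265625, negative; keep [-7, -4.75]
z = -5.875 gives g = 19.919922, positive; keep [-5.875, -4.75]
z = -5.3125 gives g = 5.4993, positive; keep [-5.3125, -4.75]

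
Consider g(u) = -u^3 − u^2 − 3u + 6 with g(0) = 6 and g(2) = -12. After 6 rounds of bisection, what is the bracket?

[1.09375, 1.125]

u = 1 gives g = 1, positive; keep [1, 2]
u = 1.5 gives g = -4.125, negative; keep [1, 1.5]
u = 1.25 gives g = -1.265625, negative; keep [1, 1.25]
u = 1.125 gives g = -0.0645, negative; keep [1, 1.125]
u = 1.0625 gives g = 0.4841, positive; keep [1.0625, 1.125]
u = 1.09375 gives g = 0.214, positive; keep [1.09375, 1.125]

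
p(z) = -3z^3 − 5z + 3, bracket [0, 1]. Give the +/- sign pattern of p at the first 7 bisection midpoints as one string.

+----+-

midpoint 0.5: p = 0.125 > 0 → [0.5, 1]
midpoint 0.75: p = -2.015625 < 0 → [0.5, 0.75]
midpoint 0.625: p = -0.857422 < 0 → [0.5, 0.625]
midpoint 0.5625: p = -0.3464 < 0 → [0.5, 0.5625]
midpoint 0.53125: p = -0.106 < 0 → [0.5, 0.53125]
midpoint 0.515625: p = 0.0106 > 0 → [0.515625, 0.53125]
midpoint 0.5234375: p = -0.0474 < 0 → [0.515625, 0.5234375]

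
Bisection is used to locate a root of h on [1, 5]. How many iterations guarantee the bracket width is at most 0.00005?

17

Width after n steps is 4/2^n. Need 2^n ≥ 4/0.00005 = 80000.
2^16 = 65536 < 80000 ≤ 2^17 = 131072, so n = 17.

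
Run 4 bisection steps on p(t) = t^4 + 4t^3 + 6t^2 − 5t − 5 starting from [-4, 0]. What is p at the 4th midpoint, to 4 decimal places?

t = -2 gives p = 13, positive; keep [-2, 0]
t = -1 gives p = 3, positive; keep [-1, 0]
t = -0.5 gives p = -1.4375, negative; keep [-1, -0.5]
t = -0.75 gives p = 0.7539, positive; keep [-0.75, -0.5]

0.7539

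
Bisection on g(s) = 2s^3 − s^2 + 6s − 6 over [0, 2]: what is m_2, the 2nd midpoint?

0.5

midpoint 1: g = 1 > 0 → [0, 1]
midpoint 0.5: g = -3 < 0 → [0.5, 1]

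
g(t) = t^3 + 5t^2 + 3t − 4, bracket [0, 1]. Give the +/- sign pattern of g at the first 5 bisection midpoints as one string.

-++--

t = 0.5 gives g = -1.125, negative; keep [0.5, 1]
t = 0.75 gives g = 1.484375, positive; keep [0.5, 0.75]
t = 0.625 gives g = 0.072266, positive; keep [0.5, 0.625]
t = 0.5625 gives g = -0.5525, negative; keep [0.5625, 0.625]
t = 0.59375 gives g = -0.2467, negative; keep [0.59375, 0.625]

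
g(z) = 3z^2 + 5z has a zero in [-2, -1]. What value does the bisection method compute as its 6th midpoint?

-1.671875

midpoint -1.5: g = -0.75 < 0 → [-2, -1.5]
midpoint -1.75: g = 0.4375 > 0 → [-1.75, -1.5]
midpoint -1.625: g = -0.203125 < 0 → [-1.75, -1.625]
midpoint -1.6875: g = 0.1055 > 0 → [-1.6875, -1.625]
midpoint -1.65625: g = -0.0518 < 0 → [-1.6875, -1.65625]
midpoint -1.671875: g = 0.0261 > 0 → [-1.671875, -1.65625]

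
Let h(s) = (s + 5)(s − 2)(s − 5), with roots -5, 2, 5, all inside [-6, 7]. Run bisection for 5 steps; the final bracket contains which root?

h(0.5) = 37.125 > 0, so the root lies in [-6, 0.5]
h(-2.75) = 82.828125 > 0, so the root lies in [-6, -2.75]
h(-4.375) = 37.353516 > 0, so the root lies in [-6, -4.375]
h(-5.1875) = -13.7292 < 0, so the root lies in [-5.1875, -4.375]
h(-4.78125) = 14.5095 > 0, so the root lies in [-5.1875, -4.78125]

-5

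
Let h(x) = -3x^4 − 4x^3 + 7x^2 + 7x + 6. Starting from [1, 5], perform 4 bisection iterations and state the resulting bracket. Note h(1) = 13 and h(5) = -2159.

x = 3 gives h = -261, negative; keep [1, 3]
x = 2 gives h = -32, negative; keep [1, 2]
x = 1.5 gives h = 3.5625, positive; keep [1.5, 2]
x = 1.75 gives h = -9.8867, negative; keep [1.5, 1.75]

[1.5, 1.75]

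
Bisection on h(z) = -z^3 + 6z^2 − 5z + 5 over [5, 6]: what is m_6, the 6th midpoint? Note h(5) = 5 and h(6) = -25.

m = 5.5, h(m) = -7.375 (−); new bracket [5, 5.5]
m = 5.25, h(m) = -0.578125 (−); new bracket [5, 5.25]
m = 5.125, h(m) = 2.357422 (+); new bracket [5.125, 5.25]
m = 5.1875, h(m) = 0.927 (+); new bracket [5.1875, 5.25]
m = 5.21875, h(m) = 0.1839 (+); new bracket [5.21875, 5.25]
m = 5.234375, h(m) = -0.1948 (−); new bracket [5.21875, 5.234375]

5.234375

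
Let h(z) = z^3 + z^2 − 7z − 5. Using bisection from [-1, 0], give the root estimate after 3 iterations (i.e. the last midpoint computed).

-0.625

m = -0.5, h(m) = -1.375 (−); new bracket [-1, -0.5]
m = -0.75, h(m) = 0.390625 (+); new bracket [-0.75, -0.5]
m = -0.625, h(m) = -0.478516 (−); new bracket [-0.75, -0.625]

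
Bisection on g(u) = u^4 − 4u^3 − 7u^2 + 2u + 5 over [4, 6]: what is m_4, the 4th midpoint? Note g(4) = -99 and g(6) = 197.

5.125

g(5) = -35 < 0, so the root lies in [5, 6]
g(5.5) = 53.8125 > 0, so the root lies in [5, 5.5]
g(5.25) = 3.441406 > 0, so the root lies in [5, 5.25]
g(5.125) = -17.1716 < 0, so the root lies in [5.125, 5.25]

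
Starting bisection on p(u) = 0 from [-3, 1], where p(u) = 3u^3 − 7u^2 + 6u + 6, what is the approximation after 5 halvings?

midpoint -1: p = -10 < 0 → [-1, 1]
midpoint 0: p = 6 > 0 → [-1, 0]
midpoint -0.5: p = 0.875 > 0 → [-1, -0.5]
midpoint -0.75: p = -3.7031 < 0 → [-0.75, -0.5]
midpoint -0.625: p = -1.2168 < 0 → [-0.625, -0.5]

-0.625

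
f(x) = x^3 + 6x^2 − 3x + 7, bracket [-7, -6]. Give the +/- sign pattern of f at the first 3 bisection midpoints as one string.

+--

m = -6.5, f(m) = 5.375 (+); new bracket [-7, -6.5]
m = -6.75, f(m) = -6.921875 (−); new bracket [-6.75, -6.5]
m = -6.625, f(m) = -0.556641 (−); new bracket [-6.625, -6.5]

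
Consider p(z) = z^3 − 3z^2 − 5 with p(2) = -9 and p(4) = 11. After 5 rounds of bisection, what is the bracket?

midpoint 3: p = -5 < 0 → [3, 4]
midpoint 3.5: p = 1.125 > 0 → [3, 3.5]
midpoint 3.25: p = -2.359375 < 0 → [3.25, 3.5]
midpoint 3.375: p = -0.7285 < 0 → [3.375, 3.5]
midpoint 3.4375: p = 0.1697 > 0 → [3.375, 3.4375]

[3.375, 3.4375]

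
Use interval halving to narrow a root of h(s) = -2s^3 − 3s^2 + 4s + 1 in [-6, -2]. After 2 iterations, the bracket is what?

s = -4 gives h = 65, positive; keep [-4, -2]
s = -3 gives h = 16, positive; keep [-3, -2]

[-3, -2]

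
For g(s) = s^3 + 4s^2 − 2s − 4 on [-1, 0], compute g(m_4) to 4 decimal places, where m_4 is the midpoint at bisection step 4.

s = -0.5 gives g = -2.125, negative; keep [-1, -0.5]
s = -0.75 gives g = -0.671875, negative; keep [-1, -0.75]
s = -0.875 gives g = 0.142578, positive; keep [-0.875, -0.75]
s = -0.8125 gives g = -0.2708, negative; keep [-0.875, -0.8125]

-0.2708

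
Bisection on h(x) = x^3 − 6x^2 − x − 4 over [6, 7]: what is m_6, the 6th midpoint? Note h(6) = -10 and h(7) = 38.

6.265625

m = 6.5, h(m) = 10.625 (+); new bracket [6, 6.5]
m = 6.25, h(m) = -0.484375 (−); new bracket [6.25, 6.5]
m = 6.375, h(m) = 4.865234 (+); new bracket [6.25, 6.375]
m = 6.3125, h(m) = 2.1399 (+); new bracket [6.25, 6.3125]
m = 6.28125, h(m) = 0.8152 (+); new bracket [6.25, 6.28125]
m = 6.265625, h(m) = 0.1623 (+); new bracket [6.25, 6.265625]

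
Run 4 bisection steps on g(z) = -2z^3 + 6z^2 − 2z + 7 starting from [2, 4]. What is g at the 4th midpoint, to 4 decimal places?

-1.6914

m = 3, g(m) = 1 (+); new bracket [3, 4]
m = 3.5, g(m) = -12.25 (−); new bracket [3, 3.5]
m = 3.25, g(m) = -4.78125 (−); new bracket [3, 3.25]
m = 3.125, g(m) = -1.6914 (−); new bracket [3, 3.125]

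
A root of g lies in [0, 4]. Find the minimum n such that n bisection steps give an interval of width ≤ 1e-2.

9

Width after n steps is 4/2^n. Need 2^n ≥ 4/1e-2 = 400.
2^8 = 256 < 400 ≤ 2^9 = 512, so n = 9.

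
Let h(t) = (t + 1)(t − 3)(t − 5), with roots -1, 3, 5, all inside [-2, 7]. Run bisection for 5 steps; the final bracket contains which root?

-1

h(2.5) = 4.375 > 0, so the root lies in [-2, 2.5]
h(0.25) = 16.328125 > 0, so the root lies in [-2, 0.25]
h(-0.875) = 2.845703 > 0, so the root lies in [-2, -0.875]
h(-1.4375) = -12.4978 < 0, so the root lies in [-1.4375, -0.875]
h(-1.15625) = -3.998 < 0, so the root lies in [-1.15625, -0.875]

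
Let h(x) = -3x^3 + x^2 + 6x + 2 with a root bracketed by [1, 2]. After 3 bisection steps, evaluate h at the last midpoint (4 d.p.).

1.5176

midpoint 1.5: h = 3.125 > 0 → [1.5, 2]
midpoint 1.75: h = -0.515625 < 0 → [1.5, 1.75]
midpoint 1.625: h = 1.517578 > 0 → [1.625, 1.75]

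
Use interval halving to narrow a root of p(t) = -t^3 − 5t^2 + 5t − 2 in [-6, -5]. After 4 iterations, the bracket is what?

m = -5.5, p(m) = -14.375 (−); new bracket [-6, -5.5]
m = -5.75, p(m) = -5.953125 (−); new bracket [-6, -5.75]
m = -5.875, p(m) = -1.173828 (−); new bracket [-6, -5.875]
m = -5.9375, p(m) = 1.363 (+); new bracket [-5.9375, -5.875]

[-5.9375, -5.875]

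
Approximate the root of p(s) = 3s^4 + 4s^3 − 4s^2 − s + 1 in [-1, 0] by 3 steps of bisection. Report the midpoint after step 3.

midpoint -0.5: p = 0.1875 > 0 → [-1, -0.5]
midpoint -0.75: p = -1.238281 < 0 → [-0.75, -0.5]
midpoint -0.625: p = -0.456299 < 0 → [-0.625, -0.5]

-0.625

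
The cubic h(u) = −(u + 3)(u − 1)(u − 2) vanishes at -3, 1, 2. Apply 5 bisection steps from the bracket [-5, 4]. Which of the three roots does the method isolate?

-3

u = -0.5 gives h = -9.375, negative; keep [-5, -0.5]
u = -2.75 gives h = -4.453125, negative; keep [-5, -2.75]
u = -3.875 gives h = 25.060547, positive; keep [-3.875, -2.75]
u = -3.3125 gives h = 7.1594, positive; keep [-3.3125, -2.75]
u = -3.03125 gives h = 0.6338, positive; keep [-3.03125, -2.75]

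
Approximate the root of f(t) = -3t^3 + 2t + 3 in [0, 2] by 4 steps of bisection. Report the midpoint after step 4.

1.125

f(1) = 2 > 0, so the root lies in [1, 2]
f(1.5) = -4.125 < 0, so the root lies in [1, 1.5]
f(1.25) = -0.359375 < 0, so the root lies in [1, 1.25]
f(1.125) = 0.9785 > 0, so the root lies in [1.125, 1.25]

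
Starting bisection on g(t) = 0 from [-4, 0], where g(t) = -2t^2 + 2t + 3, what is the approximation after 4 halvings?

-0.75

midpoint -2: g = -9 < 0 → [-2, 0]
midpoint -1: g = -1 < 0 → [-1, 0]
midpoint -0.5: g = 1.5 > 0 → [-1, -0.5]
midpoint -0.75: g = 0.375 > 0 → [-1, -0.75]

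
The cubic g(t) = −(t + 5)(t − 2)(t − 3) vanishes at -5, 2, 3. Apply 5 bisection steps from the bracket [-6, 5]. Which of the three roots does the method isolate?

t = -0.5 gives g = -39.375, negative; keep [-6, -0.5]
t = -3.25 gives g = -57.421875, negative; keep [-6, -3.25]
t = -4.625 gives g = -18.943359, negative; keep [-6, -4.625]
t = -5.3125 gives g = 18.9954, positive; keep [-5.3125, -4.625]
t = -4.96875 gives g = -1.7354, negative; keep [-5.3125, -4.96875]

-5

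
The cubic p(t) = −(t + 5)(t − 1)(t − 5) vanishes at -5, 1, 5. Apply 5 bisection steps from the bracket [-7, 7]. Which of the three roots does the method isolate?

-5

t = 0 gives p = -25, negative; keep [-7, 0]
t = -3.5 gives p = -57.375, negative; keep [-7, -3.5]
t = -5.25 gives p = 16.015625, positive; keep [-5.25, -3.5]
t = -4.375 gives p = -31.4941, negative; keep [-5.25, -4.375]
t = -4.8125 gives p = -10.6941, negative; keep [-5.25, -4.8125]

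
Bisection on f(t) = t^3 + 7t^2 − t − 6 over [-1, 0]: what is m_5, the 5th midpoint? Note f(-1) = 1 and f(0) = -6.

-0.90625

f(-0.5) = -3.875 < 0, so the root lies in [-1, -0.5]
f(-0.75) = -1.734375 < 0, so the root lies in [-1, -0.75]
f(-0.875) = -0.435547 < 0, so the root lies in [-1, -0.875]
f(-0.9375) = 0.2659 > 0, so the root lies in [-0.9375, -0.875]
f(-0.90625) = -0.089 < 0, so the root lies in [-0.9375, -0.90625]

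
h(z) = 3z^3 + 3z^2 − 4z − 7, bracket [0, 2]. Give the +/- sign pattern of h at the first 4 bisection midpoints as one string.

h(1) = -5 < 0, so the root lies in [1, 2]
h(1.5) = 3.875 > 0, so the root lies in [1, 1.5]
h(1.25) = -1.453125 < 0, so the root lies in [1.25, 1.5]
h(1.375) = 0.9707 > 0, so the root lies in [1.25, 1.375]

-+-+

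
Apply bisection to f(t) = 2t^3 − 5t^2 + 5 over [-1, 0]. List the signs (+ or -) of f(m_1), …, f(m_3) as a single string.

++-

m = -0.5, f(m) = 3.5 (+); new bracket [-1, -0.5]
m = -0.75, f(m) = 1.34375 (+); new bracket [-1, -0.75]
m = -0.875, f(m) = -0.167969 (−); new bracket [-0.875, -0.75]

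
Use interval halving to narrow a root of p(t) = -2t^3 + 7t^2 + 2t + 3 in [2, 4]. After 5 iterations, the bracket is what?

[3.8125, 3.875]

p(3) = 18 > 0, so the root lies in [3, 4]
p(3.5) = 10 > 0, so the root lies in [3.5, 4]
p(3.75) = 3.46875 > 0, so the root lies in [3.75, 4]
p(3.875) = -0.5117 < 0, so the root lies in [3.75, 3.875]
p(3.8125) = 1.5405 > 0, so the root lies in [3.8125, 3.875]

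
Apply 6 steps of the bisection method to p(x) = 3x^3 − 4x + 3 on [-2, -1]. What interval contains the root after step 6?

x = -1.5 gives p = -1.125, negative; keep [-1.5, -1]
x = -1.25 gives p = 2.140625, positive; keep [-1.5, -1.25]
x = -1.375 gives p = 0.701172, positive; keep [-1.5, -1.375]
x = -1.4375 gives p = -0.1614, negative; keep [-1.4375, -1.375]
x = -1.40625 gives p = 0.2823, positive; keep [-1.4375, -1.40625]
x = -1.421875 gives p = 0.0636, positive; keep [-1.4375, -1.421875]

[-1.4375, -1.421875]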